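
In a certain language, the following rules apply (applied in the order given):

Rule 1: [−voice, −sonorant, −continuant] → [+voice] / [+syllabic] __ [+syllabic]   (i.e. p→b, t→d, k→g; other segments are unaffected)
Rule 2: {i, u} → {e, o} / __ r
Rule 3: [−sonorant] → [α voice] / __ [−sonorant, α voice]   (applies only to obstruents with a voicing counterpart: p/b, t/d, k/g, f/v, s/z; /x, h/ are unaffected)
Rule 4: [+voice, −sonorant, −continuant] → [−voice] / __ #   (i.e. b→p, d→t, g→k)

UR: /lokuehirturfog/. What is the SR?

Rule 1 (intervocalic voicing): /k/ is a voiceless stop between vowels /o/ and /u/, so it voices to [g]. /lokuehirturfog/ → loguehirturfog.
Rule 2 (pre-rhotic lowering): /i/ is a high vowel immediately before /r/, so it lowers to [e]. /u/ is a high vowel immediately before /r/, so it lowers to [o]. /loguehirturfog/ → loguehertorfog.
Rule 3 (regressive voicing assimilation): no segment meets the environment; /loguehertorfog/ is unchanged.
Rule 4 (final devoicing): /g/ is a voiced stop in word-final position, so it devoices to [k]. /loguehertorfog/ → loguehertorfok.

loguehertorfok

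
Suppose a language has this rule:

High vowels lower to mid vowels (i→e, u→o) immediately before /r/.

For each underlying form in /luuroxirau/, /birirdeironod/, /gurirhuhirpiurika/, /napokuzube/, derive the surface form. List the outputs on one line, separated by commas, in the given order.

luoroxerau, bererdeeronod, gorerhuherpiorika, napokuzube

/luuroxirau/: /u/ is a high vowel immediately before /r/, so it lowers to [o]. /i/ is a high vowel immediately before /r/, so it lowers to [e]. → [luoroxerau].
/birirdeironod/: /i/ is a high vowel immediately before /r/, so it lowers to [e]. /i/ is a high vowel immediately before /r/, so it lowers to [e]. /i/ is a high vowel immediately before /r/, so it lowers to [e]. → [bererdeeronod].
/gurirhuhirpiurika/: /u/ is a high vowel immediately before /r/, so it lowers to [o]. /i/ is a high vowel immediately before /r/, so it lowers to [e]. /i/ is a high vowel immediately before /r/, so it lowers to [e]. /u/ is a high vowel immediately before /r/, so it lowers to [o]. → [gorerhuherpiorika].
/napokuzube/: the rule's environment is not met; surfaces unchanged as [napokuzube].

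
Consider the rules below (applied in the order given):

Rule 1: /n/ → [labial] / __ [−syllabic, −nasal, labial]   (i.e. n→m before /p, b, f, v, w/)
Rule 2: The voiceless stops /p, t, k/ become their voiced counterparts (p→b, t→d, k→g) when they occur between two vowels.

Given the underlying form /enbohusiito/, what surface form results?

embohusiido

Rule 1 (nasal place assimilation): /n/ precedes the labial consonant /b/, so it assimilates in place to [m]. /enbohusiito/ → embohusiito.
Rule 2 (intervocalic voicing): /t/ is a voiceless stop between vowels /i/ and /o/, so it voices to [d]. /embohusiito/ → embohusiido.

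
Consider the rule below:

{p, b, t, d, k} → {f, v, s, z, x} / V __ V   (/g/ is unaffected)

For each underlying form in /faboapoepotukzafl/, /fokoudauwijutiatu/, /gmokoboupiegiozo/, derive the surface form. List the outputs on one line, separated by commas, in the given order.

favoafoefosukzafl, foxouzauwijusiasu, gmoxovoufiegiozo

/faboapoepotukzafl/: /b/ is a stop between vowels /a/ and /o/, so it spirantizes to the fricative [v]. /p/ is a stop between vowels /a/ and /o/, so it spirantizes to the fricative [f]. /p/ is a stop between vowels /e/ and /o/, so it spirantizes to the fricative [f]. /t/ is a stop between vowels /o/ and /u/, so it spirantizes to the fricative [s]. → [favoafoefosukzafl].
/fokoudauwijutiatu/: /k/ is a stop between vowels /o/ and /o/, so it spirantizes to the fricative [x]. /d/ is a stop between vowels /u/ and /a/, so it spirantizes to the fricative [z]. /t/ is a stop between vowels /u/ and /i/, so it spirantizes to the fricative [s]. /t/ is a stop between vowels /a/ and /u/, so it spirantizes to the fricative [s]. → [foxouzauwijusiasu].
/gmokoboupiegiozo/: /k/ is a stop between vowels /o/ and /o/, so it spirantizes to the fricative [x]. /b/ is a stop between vowels /o/ and /o/, so it spirantizes to the fricative [v]. /p/ is a stop between vowels /u/ and /i/, so it spirantizes to the fricative [f]. → [gmoxovoufiegiozo].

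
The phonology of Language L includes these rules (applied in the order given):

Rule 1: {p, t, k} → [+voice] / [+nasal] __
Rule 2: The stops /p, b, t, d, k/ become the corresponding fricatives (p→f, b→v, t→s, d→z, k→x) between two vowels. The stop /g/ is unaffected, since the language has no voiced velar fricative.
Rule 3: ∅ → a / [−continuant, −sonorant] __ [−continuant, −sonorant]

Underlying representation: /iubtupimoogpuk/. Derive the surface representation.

iubatufimoogapuk

Rule 1 (post-nasal voicing): no segment meets the environment; /iubtupimoogpuk/ is unchanged.
Rule 2 (intervocalic spirantization): /p/ is a stop between vowels /u/ and /i/, so it spirantizes to the fricative [f]. /iubtupimoogpuk/ → iubtufimoogpuk.
Rule 3 (stop-cluster a-epenthesis): /b/ and /t/ form a stop–stop cluster, so [a] is inserted between them. /g/ and /p/ form a stop–stop cluster, so [a] is inserted between them. /iubtufimoogpuk/ → iubatufimoogapuk.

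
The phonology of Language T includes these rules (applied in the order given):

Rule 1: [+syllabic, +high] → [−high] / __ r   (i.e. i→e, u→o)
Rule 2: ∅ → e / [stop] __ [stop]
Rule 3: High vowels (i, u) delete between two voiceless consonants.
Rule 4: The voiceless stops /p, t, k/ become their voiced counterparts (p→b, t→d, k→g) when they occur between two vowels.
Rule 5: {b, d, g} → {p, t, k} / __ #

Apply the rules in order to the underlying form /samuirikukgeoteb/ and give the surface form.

Rule 1 (pre-rhotic lowering): /i/ is a high vowel immediately before /r/, so it lowers to [e]. /samuirikukgeoteb/ → samuerikukgeoteb.
Rule 2 (stop-cluster e-epenthesis): /k/ and /g/ form a stop–stop cluster, so [e] is inserted between them. /samuerikukgeoteb/ → samuerikukegeoteb.
Rule 3 (high vowel syncope): /u/ is a high vowel flanked by voiceless consonants /k/ and /k/, so it deletes. /samuerikukegeoteb/ → samuerikkegeoteb.
Rule 4 (intervocalic voicing): /t/ is a voiceless stop between vowels /o/ and /e/, so it voices to [d]. /samuerikkegeoteb/ → samuerikkegeodeb.
Rule 5 (final devoicing): /b/ is a voiced stop in word-final position, so it devoices to [p]. /samuerikkegeodeb/ → samuerikkegeodep.

samuerikkegeodep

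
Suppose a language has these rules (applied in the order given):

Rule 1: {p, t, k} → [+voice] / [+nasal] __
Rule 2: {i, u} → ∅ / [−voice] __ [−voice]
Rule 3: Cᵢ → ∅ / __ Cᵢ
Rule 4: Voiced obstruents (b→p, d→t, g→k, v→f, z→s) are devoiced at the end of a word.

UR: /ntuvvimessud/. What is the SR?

nduvimesut

Rule 1 (post-nasal voicing): /t/ is a voiceless stop immediately after the nasal /n/, so it voices to [d]. /ntuvvimessud/ → nduvvimessud.
Rule 2 (high vowel syncope): no segment meets the environment; /nduvvimessud/ is unchanged.
Rule 3 (degemination): /vv/ is a geminate; the first /v/ deletes. /ss/ is a geminate; the first /s/ deletes. /nduvvimessud/ → nduvimesud.
Rule 4 (final devoicing): /d/ is a voiced obstruent in word-final position, so it devoices to [t]. /nduvimesud/ → nduvimesut.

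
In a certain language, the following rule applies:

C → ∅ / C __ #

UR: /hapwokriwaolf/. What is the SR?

hapwokriwaol

/f/ is the second consonant of a word-final cluster /lf/, so it deletes.
The other instances of /h/, /p/, /w/, /k/, /r/, /l/ do not occur in the required environment and remain unchanged.
Surface form: [hapwokriwaol].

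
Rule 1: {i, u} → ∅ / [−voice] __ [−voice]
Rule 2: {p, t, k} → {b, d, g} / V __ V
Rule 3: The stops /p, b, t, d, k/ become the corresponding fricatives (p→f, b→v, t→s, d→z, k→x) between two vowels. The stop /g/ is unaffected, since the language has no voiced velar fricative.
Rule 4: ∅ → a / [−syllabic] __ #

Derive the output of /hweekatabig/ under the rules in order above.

hweegazaviga

Rule 1 (high vowel syncope): no segment meets the environment; /hweekatabig/ is unchanged.
Rule 2 (intervocalic voicing): /k/ is a voiceless stop between vowels /e/ and /a/, so it voices to [g]. /t/ is a voiceless stop between vowels /a/ and /a/, so it voices to [d]. /hweekatabig/ → hweegadabig.
Rule 3 (intervocalic spirantization): /d/ is a stop between vowels /a/ and /a/, so it spirantizes to the fricative [z]. /b/ is a stop between vowels /a/ and /i/, so it spirantizes to the fricative [v]. /hweegadabig/ → hweegazavig.
Rule 4 (final a-epenthesis): the form ends in the consonant /g/, so [a] is inserted word-finally. /hweegazavig/ → hweegazaviga.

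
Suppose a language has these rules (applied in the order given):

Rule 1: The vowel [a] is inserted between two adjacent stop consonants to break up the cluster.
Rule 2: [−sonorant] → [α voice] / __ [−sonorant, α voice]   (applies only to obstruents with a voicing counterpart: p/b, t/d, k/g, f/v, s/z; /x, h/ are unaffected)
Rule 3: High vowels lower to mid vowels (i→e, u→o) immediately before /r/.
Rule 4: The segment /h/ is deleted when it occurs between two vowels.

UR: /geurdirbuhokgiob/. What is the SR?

georderbuokagiob

Rule 1 (stop-cluster a-epenthesis): /k/ and /g/ form a stop–stop cluster, so [a] is inserted between them. /geurdirbuhokgiob/ → geurdirbuhokagiob.
Rule 2 (regressive voicing assimilation): no segment meets the environment; /geurdirbuhokagiob/ is unchanged.
Rule 3 (pre-rhotic lowering): /u/ is a high vowel immediately before /r/, so it lowers to [o]. /i/ is a high vowel immediately before /r/, so it lowers to [e]. /geurdirbuhokagiob/ → georderbuhokagiob.
Rule 4 (intervocalic h-deletion): /h/ occurs between vowels /u/ and /o/, so it deletes. /georderbuhokagiob/ → georderbuokagiob.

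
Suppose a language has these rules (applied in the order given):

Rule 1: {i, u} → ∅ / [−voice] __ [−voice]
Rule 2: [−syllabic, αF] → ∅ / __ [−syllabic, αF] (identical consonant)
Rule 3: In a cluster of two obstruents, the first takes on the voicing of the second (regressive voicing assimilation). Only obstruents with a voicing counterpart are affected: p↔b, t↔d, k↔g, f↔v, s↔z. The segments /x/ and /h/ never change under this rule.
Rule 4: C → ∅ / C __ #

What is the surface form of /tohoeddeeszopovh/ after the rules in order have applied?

Rule 1 (high vowel syncope): no segment meets the environment; /tohoeddeeszopovh/ is unchanged.
Rule 2 (degemination): /dd/ is a geminate; the first /d/ deletes. /tohoeddeeszopovh/ → tohoedeeszopovh.
Rule 3 (regressive voicing assimilation): /s/ precedes the voiced obstruent /z/, so it voices to [z] by assimilation. /v/ precedes the voiceless obstruent /h/, so it devoices to [f] by assimilation. /tohoedeeszopovh/ → tohoedeezzopofh.
Rule 4 (final cluster simplification): /h/ is the second consonant of a word-final cluster /fh/, so it deletes. /tohoedeezzopofh/ → tohoedeezzopof.

tohoedeezzopof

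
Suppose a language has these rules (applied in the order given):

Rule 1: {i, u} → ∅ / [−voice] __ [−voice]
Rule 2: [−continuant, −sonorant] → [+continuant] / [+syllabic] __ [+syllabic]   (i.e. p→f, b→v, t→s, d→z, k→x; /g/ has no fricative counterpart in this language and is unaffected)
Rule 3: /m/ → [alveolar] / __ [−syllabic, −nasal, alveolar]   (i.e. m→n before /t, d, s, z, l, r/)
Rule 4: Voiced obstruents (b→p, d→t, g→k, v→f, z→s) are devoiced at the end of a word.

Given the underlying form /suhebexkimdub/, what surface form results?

shevexkindup

Rule 1 (high vowel syncope): /u/ is a high vowel flanked by voiceless consonants /s/ and /h/, so it deletes. /suhebexkimdub/ → shebexkimdub.
Rule 2 (intervocalic spirantization): /b/ is a stop between vowels /e/ and /e/, so it spirantizes to the fricative [v]. /shebexkimdub/ → shevexkimdub.
Rule 3 (nasal place assimilation): /m/ precedes the alveolar consonant /d/, so it assimilates in place to [n]. /shevexkimdub/ → shevexkindub.
Rule 4 (final devoicing): /b/ is a voiced obstruent in word-final position, so it devoices to [p]. /shevexkindub/ → shevexkindup.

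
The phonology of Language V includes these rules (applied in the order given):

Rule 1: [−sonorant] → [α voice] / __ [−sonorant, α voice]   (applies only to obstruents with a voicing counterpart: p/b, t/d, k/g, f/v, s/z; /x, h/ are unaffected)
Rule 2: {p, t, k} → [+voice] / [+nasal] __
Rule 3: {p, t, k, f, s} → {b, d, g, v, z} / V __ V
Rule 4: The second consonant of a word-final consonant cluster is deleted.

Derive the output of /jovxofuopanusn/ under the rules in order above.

jofxovuobanus

Rule 1 (regressive voicing assimilation): /v/ precedes the voiceless obstruent /x/, so it devoices to [f] by assimilation. /jovxofuopanusn/ → jofxofuopanusn.
Rule 2 (post-nasal voicing): no segment meets the environment; /jofxofuopanusn/ is unchanged.
Rule 3 (intervocalic voicing): /f/ is a voiceless obstruent between vowels /o/ and /u/, so it voices to [v]. /p/ is a voiceless obstruent between vowels /o/ and /a/, so it voices to [b]. /jofxofuopanusn/ → jofxovuobanusn.
Rule 4 (final cluster simplification): /n/ is the second consonant of a word-final cluster /sn/, so it deletes. /jofxovuobanusn/ → jofxovuobanus.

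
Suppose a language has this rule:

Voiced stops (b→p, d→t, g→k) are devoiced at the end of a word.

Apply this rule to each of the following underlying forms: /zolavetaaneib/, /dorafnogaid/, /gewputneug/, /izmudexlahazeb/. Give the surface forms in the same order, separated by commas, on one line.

/zolavetaaneib/: /b/ is a voiced stop in word-final position, so it devoices to [p]. → [zolavetaaneip].
/dorafnogaid/: /d/ is a voiced stop in word-final position, so it devoices to [t]. → [dorafnogait].
/gewputneug/: /g/ is a voiced stop in word-final position, so it devoices to [k]. → [gewputneuk].
/izmudexlahazeb/: /b/ is a voiced stop in word-final position, so it devoices to [p]. → [izmudexlahazep].

zolavetaaneip, dorafnogait, gewputneuk, izmudexlahazep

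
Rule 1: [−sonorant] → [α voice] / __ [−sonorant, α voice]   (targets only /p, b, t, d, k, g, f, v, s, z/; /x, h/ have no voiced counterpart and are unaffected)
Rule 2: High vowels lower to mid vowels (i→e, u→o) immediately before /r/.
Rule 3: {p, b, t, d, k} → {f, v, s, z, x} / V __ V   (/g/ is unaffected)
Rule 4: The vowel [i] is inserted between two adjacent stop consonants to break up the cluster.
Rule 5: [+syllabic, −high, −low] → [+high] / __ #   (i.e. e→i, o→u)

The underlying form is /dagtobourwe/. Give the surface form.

dakitovoorwi

Rule 1 (regressive voicing assimilation): /g/ precedes the voiceless obstruent /t/, so it devoices to [k] by assimilation. /dagtobourwe/ → daktobourwe.
Rule 2 (pre-rhotic lowering): /u/ is a high vowel immediately before /r/, so it lowers to [o]. /daktobourwe/ → daktoboorwe.
Rule 3 (intervocalic spirantization): /b/ is a stop between vowels /o/ and /o/, so it spirantizes to the fricative [v]. /daktoboorwe/ → daktovoorwe.
Rule 4 (stop-cluster i-epenthesis): /k/ and /t/ form a stop–stop cluster, so [i] is inserted between them. /daktovoorwe/ → dakitovoorwe.
Rule 5 (final vowel raising): /e/ is a mid vowel in word-final position, so it raises to [i]. /dakitovoorwe/ → dakitovoorwi.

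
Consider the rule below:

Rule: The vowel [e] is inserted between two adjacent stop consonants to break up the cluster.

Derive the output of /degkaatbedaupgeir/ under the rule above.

degekaatebedaupegeir

/g/ and /k/ form a stop–stop cluster, so [e] is inserted between them.
/t/ and /b/ form a stop–stop cluster, so [e] is inserted between them.
/p/ and /g/ form a stop–stop cluster, so [e] is inserted between them.
Surface form: [degekaatebedaupegeir].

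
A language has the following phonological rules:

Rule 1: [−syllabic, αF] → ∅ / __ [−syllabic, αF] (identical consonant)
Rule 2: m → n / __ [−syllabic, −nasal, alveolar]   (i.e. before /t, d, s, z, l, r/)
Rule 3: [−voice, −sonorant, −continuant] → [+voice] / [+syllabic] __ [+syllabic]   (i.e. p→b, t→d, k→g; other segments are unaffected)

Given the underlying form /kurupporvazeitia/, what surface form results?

kuruborvazeidia

Rule 1 (degemination): /pp/ is a geminate; the first /p/ deletes. /kurupporvazeitia/ → kuruporvazeitia.
Rule 2 (nasal place assimilation): no segment meets the environment; /kuruporvazeitia/ is unchanged.
Rule 3 (intervocalic voicing): /p/ is a voiceless stop between vowels /u/ and /o/, so it voices to [b]. /t/ is a voiceless stop between vowels /i/ and /i/, so it voices to [d]. /kuruporvazeitia/ → kuruborvazeidia.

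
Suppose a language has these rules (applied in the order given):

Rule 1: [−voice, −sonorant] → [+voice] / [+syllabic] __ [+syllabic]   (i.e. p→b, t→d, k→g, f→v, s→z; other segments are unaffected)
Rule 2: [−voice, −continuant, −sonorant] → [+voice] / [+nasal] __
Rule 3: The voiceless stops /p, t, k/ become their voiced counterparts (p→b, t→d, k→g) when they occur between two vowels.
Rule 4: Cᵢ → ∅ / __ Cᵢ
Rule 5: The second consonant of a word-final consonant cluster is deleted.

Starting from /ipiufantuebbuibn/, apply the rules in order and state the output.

ibiuvanduebuib

Rule 1 (intervocalic voicing): /p/ is a voiceless obstruent between vowels /i/ and /i/, so it voices to [b]. /f/ is a voiceless obstruent between vowels /u/ and /a/, so it voices to [v]. /ipiufantuebbuibn/ → ibiuvantuebbuibn.
Rule 2 (post-nasal voicing): /t/ is a voiceless stop immediately after the nasal /n/, so it voices to [d]. /ibiuvantuebbuibn/ → ibiuvanduebbuibn.
Rule 3 (intervocalic voicing): no segment meets the environment; /ibiuvanduebbuibn/ is unchanged.
Rule 4 (degemination): /bb/ is a geminate; the first /b/ deletes. /ibiuvanduebbuibn/ → ibiuvanduebuibn.
Rule 5 (final cluster simplification): /n/ is the second consonant of a word-final cluster /bn/, so it deletes. /ibiuvanduebuibn/ → ibiuvanduebuib.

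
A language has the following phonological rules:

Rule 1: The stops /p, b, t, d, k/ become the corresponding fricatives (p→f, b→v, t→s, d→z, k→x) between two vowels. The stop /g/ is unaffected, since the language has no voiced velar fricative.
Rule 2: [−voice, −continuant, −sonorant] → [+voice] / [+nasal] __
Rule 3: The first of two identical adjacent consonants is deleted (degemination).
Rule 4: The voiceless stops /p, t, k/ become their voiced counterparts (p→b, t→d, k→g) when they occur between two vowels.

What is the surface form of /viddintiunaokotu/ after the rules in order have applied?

vidindiunaoxosu

Rule 1 (intervocalic spirantization): /k/ is a stop between vowels /o/ and /o/, so it spirantizes to the fricative [x]. /t/ is a stop between vowels /o/ and /u/, so it spirantizes to the fricative [s]. /viddintiunaokotu/ → viddintiunaoxosu.
Rule 2 (post-nasal voicing): /t/ is a voiceless stop immediately after the nasal /n/, so it voices to [d]. /viddintiunaoxosu/ → viddindiunaoxosu.
Rule 3 (degemination): /dd/ is a geminate; the first /d/ deletes. /viddindiunaoxosu/ → vidindiunaoxosu.
Rule 4 (intervocalic voicing): no segment meets the environment; /vidindiunaoxosu/ is unchanged.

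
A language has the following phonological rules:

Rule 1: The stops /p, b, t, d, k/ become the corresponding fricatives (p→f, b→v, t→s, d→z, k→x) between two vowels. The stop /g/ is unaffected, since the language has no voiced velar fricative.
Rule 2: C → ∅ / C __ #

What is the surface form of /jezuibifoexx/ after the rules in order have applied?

jezuivifoex

Rule 1 (intervocalic spirantization): /b/ is a stop between vowels /i/ and /i/, so it spirantizes to the fricative [v]. /jezuibifoexx/ → jezuivifoexx.
Rule 2 (final cluster simplification): /x/ is the second consonant of a word-final cluster /xx/, so it deletes. /jezuivifoexx/ → jezuivifoex.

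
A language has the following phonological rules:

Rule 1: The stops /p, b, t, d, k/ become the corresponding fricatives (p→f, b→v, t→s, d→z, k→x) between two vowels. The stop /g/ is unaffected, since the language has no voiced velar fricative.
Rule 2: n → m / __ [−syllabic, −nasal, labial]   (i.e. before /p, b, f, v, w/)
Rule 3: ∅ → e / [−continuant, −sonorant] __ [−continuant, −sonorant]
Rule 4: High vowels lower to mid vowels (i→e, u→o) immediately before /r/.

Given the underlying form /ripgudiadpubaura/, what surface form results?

Rule 1 (intervocalic spirantization): /d/ is a stop between vowels /u/ and /i/, so it spirantizes to the fricative [z]. /b/ is a stop between vowels /u/ and /a/, so it spirantizes to the fricative [v]. /ripgudiadpubaura/ → ripguziadpuvaura.
Rule 2 (nasal place assimilation): no segment meets the environment; /ripguziadpuvaura/ is unchanged.
Rule 3 (stop-cluster e-epenthesis): /p/ and /g/ form a stop–stop cluster, so [e] is inserted between them. /d/ and /p/ form a stop–stop cluster, so [e] is inserted between them. /ripguziadpuvaura/ → ripeguziadepuvaura.
Rule 4 (pre-rhotic lowering): /u/ is a high vowel immediately before /r/, so it lowers to [o]. /ripeguziadepuvaura/ → ripeguziadepuvaora.

ripeguziadepuvaora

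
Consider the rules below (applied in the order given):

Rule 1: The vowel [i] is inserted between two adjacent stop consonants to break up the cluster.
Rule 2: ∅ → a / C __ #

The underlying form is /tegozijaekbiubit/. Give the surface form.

tegozijaekibiubita

Rule 1 (stop-cluster i-epenthesis): /k/ and /b/ form a stop–stop cluster, so [i] is inserted between them. /tegozijaekbiubit/ → tegozijaekibiubit.
Rule 2 (final a-epenthesis): the form ends in the consonant /t/, so [a] is inserted word-finally. /tegozijaekibiubit/ → tegozijaekibiubita.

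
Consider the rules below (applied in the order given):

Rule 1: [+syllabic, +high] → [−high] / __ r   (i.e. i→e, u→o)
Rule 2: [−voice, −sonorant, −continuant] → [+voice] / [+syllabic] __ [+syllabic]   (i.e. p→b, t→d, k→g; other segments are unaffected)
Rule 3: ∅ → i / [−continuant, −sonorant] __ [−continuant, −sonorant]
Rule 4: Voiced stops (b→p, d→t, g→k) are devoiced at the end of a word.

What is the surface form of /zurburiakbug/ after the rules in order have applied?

Rule 1 (pre-rhotic lowering): /u/ is a high vowel immediately before /r/, so it lowers to [o]. /u/ is a high vowel immediately before /r/, so it lowers to [o]. /zurburiakbug/ → zorboriakbug.
Rule 2 (intervocalic voicing): no segment meets the environment; /zorboriakbug/ is unchanged.
Rule 3 (stop-cluster i-epenthesis): /k/ and /b/ form a stop–stop cluster, so [i] is inserted between them. /zorboriakbug/ → zorboriakibug.
Rule 4 (final devoicing): /g/ is a voiced stop in word-final position, so it devoices to [k]. /zorboriakibug/ → zorboriakibuk.

zorboriakibuk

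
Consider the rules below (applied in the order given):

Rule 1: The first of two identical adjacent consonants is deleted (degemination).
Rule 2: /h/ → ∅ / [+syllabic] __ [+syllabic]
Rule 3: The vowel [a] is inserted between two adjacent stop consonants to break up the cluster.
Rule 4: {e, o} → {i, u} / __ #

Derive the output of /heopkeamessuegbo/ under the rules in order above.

heopakeamesuegabu

Rule 1 (degemination): /ss/ is a geminate; the first /s/ deletes. /heopkeamessuegbo/ → heopkeamesuegbo.
Rule 2 (intervocalic h-deletion): no segment meets the environment; /heopkeamesuegbo/ is unchanged.
Rule 3 (stop-cluster a-epenthesis): /p/ and /k/ form a stop–stop cluster, so [a] is inserted between them. /g/ and /b/ form a stop–stop cluster, so [a] is inserted between them. /heopkeamesuegbo/ → heopakeamesuegabo.
Rule 4 (final vowel raising): /o/ is a mid vowel in word-final position, so it raises to [u]. /heopakeamesuegabo/ → heopakeamesuegabu.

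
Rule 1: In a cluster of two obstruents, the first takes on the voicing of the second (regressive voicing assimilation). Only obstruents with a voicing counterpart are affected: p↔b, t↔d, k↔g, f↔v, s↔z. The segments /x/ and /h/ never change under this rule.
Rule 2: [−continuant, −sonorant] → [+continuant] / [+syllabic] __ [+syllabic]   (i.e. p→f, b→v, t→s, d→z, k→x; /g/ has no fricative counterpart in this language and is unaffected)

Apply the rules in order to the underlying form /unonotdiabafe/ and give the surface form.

Rule 1 (regressive voicing assimilation): /t/ precedes the voiced obstruent /d/, so it voices to [d] by assimilation. /unonotdiabafe/ → unonoddiabafe.
Rule 2 (intervocalic spirantization): /b/ is a stop between vowels /a/ and /a/, so it spirantizes to the fricative [v]. /unonoddiabafe/ → unonoddiavafe.

unonoddiavafe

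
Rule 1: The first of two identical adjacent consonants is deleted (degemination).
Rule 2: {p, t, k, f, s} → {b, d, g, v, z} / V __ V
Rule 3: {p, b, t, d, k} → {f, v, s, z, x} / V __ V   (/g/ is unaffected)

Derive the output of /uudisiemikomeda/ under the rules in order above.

Rule 1 (degemination): no segment meets the environment; /uudisiemikomeda/ is unchanged.
Rule 2 (intervocalic voicing): /s/ is a voiceless obstruent between vowels /i/ and /i/, so it voices to [z]. /k/ is a voiceless obstruent between vowels /i/ and /o/, so it voices to [g]. /uudisiemikomeda/ → uudiziemigomeda.
Rule 3 (intervocalic spirantization): /d/ is a stop between vowels /u/ and /i/, so it spirantizes to the fricative [z]. /d/ is a stop between vowels /e/ and /a/, so it spirantizes to the fricative [z]. /uudiziemigomeda/ → uuziziemigomeza.

uuziziemigomeza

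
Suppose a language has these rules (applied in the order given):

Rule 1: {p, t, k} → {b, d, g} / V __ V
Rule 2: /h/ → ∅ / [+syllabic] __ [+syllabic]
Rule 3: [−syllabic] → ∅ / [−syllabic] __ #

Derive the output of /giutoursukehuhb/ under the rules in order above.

Rule 1 (intervocalic voicing): /t/ is a voiceless stop between vowels /u/ and /o/, so it voices to [d]. /k/ is a voiceless stop between vowels /u/ and /e/, so it voices to [g]. /giutoursukehuhb/ → giudoursugehuhb.
Rule 2 (intervocalic h-deletion): /h/ occurs between vowels /e/ and /u/, so it deletes. /giudoursugehuhb/ → giudoursugeuhb.
Rule 3 (final cluster simplification): /b/ is the second consonant of a word-final cluster /hb/, so it deletes. /giudoursugeuhb/ → giudoursugeuh.

giudoursugeuh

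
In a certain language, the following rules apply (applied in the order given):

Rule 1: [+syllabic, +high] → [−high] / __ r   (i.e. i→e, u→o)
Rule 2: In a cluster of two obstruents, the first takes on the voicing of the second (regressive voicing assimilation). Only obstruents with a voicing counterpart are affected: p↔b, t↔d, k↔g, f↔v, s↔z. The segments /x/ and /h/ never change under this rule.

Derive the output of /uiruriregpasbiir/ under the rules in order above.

uerorerekpazbier

Rule 1 (pre-rhotic lowering): /i/ is a high vowel immediately before /r/, so it lowers to [e]. /u/ is a high vowel immediately before /r/, so it lowers to [o]. /i/ is a high vowel immediately before /r/, so it lowers to [e]. /i/ is a high vowel immediately before /r/, so it lowers to [e]. /uiruriregpasbiir/ → ueroreregpasbier.
Rule 2 (regressive voicing assimilation): /g/ precedes the voiceless obstruent /p/, so it devoices to [k] by assimilation. /s/ precedes the voiced obstruent /b/, so it voices to [z] by assimilation. /ueroreregpasbier/ → uerorerekpazbier.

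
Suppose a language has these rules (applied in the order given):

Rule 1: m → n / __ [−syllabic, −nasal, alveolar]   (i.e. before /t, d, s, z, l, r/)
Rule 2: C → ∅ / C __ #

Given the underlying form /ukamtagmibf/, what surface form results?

Rule 1 (nasal place assimilation): /m/ precedes the alveolar consonant /t/, so it assimilates in place to [n]. /ukamtagmibf/ → ukantagmibf.
Rule 2 (final cluster simplification): /f/ is the second consonant of a word-final cluster /bf/, so it deletes. /ukantagmibf/ → ukantagmib.

ukantagmib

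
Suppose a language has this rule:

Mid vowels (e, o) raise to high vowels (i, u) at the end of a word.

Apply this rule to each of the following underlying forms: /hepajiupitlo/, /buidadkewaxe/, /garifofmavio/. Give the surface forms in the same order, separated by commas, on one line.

hepajiupitlu, buidadkewaxi, garifofmaviu

/hepajiupitlo/: /o/ is a mid vowel in word-final position, so it raises to [u]. → [hepajiupitlu].
/buidadkewaxe/: /e/ is a mid vowel in word-final position, so it raises to [i]. → [buidadkewaxi].
/garifofmavio/: /o/ is a mid vowel in word-final position, so it raises to [u]. → [garifofmaviu].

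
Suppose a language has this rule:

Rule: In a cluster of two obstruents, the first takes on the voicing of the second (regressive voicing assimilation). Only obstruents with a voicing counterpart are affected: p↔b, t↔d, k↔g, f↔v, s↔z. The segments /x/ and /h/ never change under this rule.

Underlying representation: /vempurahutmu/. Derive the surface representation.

No segment of /vempurahutmu/ meets the structural description of the rule, so the form surfaces unchanged.

vempurahutmu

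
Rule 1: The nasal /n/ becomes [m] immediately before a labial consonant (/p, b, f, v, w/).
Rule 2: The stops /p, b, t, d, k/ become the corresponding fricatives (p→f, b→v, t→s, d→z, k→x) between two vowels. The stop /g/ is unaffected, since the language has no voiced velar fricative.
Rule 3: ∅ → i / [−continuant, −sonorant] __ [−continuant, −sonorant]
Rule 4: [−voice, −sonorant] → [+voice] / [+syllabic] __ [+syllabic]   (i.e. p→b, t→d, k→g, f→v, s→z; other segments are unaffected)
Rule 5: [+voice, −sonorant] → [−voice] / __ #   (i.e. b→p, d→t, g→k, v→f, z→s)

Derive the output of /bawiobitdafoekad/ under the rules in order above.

Rule 1 (nasal place assimilation): no segment meets the environment; /bawiobitdafoekad/ is unchanged.
Rule 2 (intervocalic spirantization): /b/ is a stop between vowels /o/ and /i/, so it spirantizes to the fricative [v]. /k/ is a stop between vowels /e/ and /a/, so it spirantizes to the fricative [x]. /bawiobitdafoekad/ → bawiovitdafoexad.
Rule 3 (stop-cluster i-epenthesis): /t/ and /d/ form a stop–stop cluster, so [i] is inserted between them. /bawiovitdafoexad/ → bawiovitidafoexad.
Rule 4 (intervocalic voicing): /t/ is a voiceless obstruent between vowels /i/ and /i/, so it voices to [d]. /f/ is a voiceless obstruent between vowels /a/ and /o/, so it voices to [v]. /bawiovitidafoexad/ → bawiovididavoexad.
Rule 5 (final devoicing): /d/ is a voiced obstruent in word-final position, so it devoices to [t]. /bawiovididavoexad/ → bawiovididavoexat.

bawiovididavoexat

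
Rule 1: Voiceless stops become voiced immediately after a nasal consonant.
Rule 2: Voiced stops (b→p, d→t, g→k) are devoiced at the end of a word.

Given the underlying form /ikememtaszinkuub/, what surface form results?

ikememdaszinguup

Rule 1 (post-nasal voicing): /t/ is a voiceless stop immediately after the nasal /m/, so it voices to [d]. /k/ is a voiceless stop immediately after the nasal /n/, so it voices to [g]. /ikememtaszinkuub/ → ikememdaszinguub.
Rule 2 (final devoicing): /b/ is a voiced stop in word-final position, so it devoices to [p]. /ikememdaszinguub/ → ikememdaszinguup.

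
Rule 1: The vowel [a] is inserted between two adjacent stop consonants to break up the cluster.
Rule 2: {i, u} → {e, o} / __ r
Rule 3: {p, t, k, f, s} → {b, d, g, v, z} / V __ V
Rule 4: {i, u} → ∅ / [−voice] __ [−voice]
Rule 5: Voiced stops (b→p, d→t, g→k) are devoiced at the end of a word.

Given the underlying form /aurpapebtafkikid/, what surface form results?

Rule 1 (stop-cluster a-epenthesis): /b/ and /t/ form a stop–stop cluster, so [a] is inserted between them. /aurpapebtafkikid/ → aurpapebatafkikid.
Rule 2 (pre-rhotic lowering): /u/ is a high vowel immediately before /r/, so it lowers to [o]. /aurpapebatafkikid/ → aorpapebatafkikid.
Rule 3 (intervocalic voicing): /p/ is a voiceless obstruent between vowels /a/ and /e/, so it voices to [b]. /t/ is a voiceless obstruent between vowels /a/ and /a/, so it voices to [d]. /k/ is a voiceless obstruent between vowels /i/ and /i/, so it voices to [g]. /aorpapebatafkikid/ → aorpabebadafkigid.
Rule 4 (high vowel syncope): no segment meets the environment; /aorpabebadafkigid/ is unchanged.
Rule 5 (final devoicing): /d/ is a voiced stop in word-final position, so it devoices to [t]. /aorpabebadafkigid/ → aorpabebadafkigit.

aorpabebadafkigit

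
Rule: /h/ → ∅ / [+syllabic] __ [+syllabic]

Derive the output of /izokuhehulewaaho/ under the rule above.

izokueulewaao

/h/ occurs between vowels /u/ and /e/, so it deletes.
/h/ occurs between vowels /e/ and /u/, so it deletes.
/h/ occurs between vowels /a/ and /o/, so it deletes.
Surface form: [izokueulewaao].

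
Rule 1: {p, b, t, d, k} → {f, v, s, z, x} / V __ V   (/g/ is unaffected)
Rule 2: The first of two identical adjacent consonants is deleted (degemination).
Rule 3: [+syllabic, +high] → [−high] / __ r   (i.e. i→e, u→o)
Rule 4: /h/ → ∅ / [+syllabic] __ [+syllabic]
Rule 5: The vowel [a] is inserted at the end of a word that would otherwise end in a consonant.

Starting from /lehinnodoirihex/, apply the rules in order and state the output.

Rule 1 (intervocalic spirantization): /d/ is a stop between vowels /o/ and /o/, so it spirantizes to the fricative [z]. /lehinnodoirihex/ → lehinnozoirihex.
Rule 2 (degemination): /nn/ is a geminate; the first /n/ deletes. /lehinnozoirihex/ → lehinozoirihex.
Rule 3 (pre-rhotic lowering): /i/ is a high vowel immediately before /r/, so it lowers to [e]. /lehinozoirihex/ → lehinozoerihex.
Rule 4 (intervocalic h-deletion): /h/ occurs between vowels /e/ and /i/, so it deletes. /h/ occurs between vowels /i/ and /e/, so it deletes. /lehinozoerihex/ → leinozoeriex.
Rule 5 (final a-epenthesis): the form ends in the consonant /x/, so [a] is inserted word-finally. /leinozoeriex/ → leinozoeriexa.

leinozoeriexa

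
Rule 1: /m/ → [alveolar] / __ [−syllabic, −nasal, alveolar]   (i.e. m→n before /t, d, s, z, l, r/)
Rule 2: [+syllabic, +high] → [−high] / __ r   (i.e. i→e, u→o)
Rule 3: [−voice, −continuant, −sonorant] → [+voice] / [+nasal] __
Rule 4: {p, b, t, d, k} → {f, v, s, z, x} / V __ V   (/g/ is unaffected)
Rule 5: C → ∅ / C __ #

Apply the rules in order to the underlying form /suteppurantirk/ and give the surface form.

susepporander

Rule 1 (nasal place assimilation): no segment meets the environment; /suteppurantirk/ is unchanged.
Rule 2 (pre-rhotic lowering): /u/ is a high vowel immediately before /r/, so it lowers to [o]. /i/ is a high vowel immediately before /r/, so it lowers to [e]. /suteppurantirk/ → sutepporanterk.
Rule 3 (post-nasal voicing): /t/ is a voiceless stop immediately after the nasal /n/, so it voices to [d]. /sutepporanterk/ → sutepporanderk.
Rule 4 (intervocalic spirantization): /t/ is a stop between vowels /u/ and /e/, so it spirantizes to the fricative [s]. /sutepporanderk/ → susepporanderk.
Rule 5 (final cluster simplification): /k/ is the second consonant of a word-final cluster /rk/, so it deletes. /susepporanderk/ → susepporander.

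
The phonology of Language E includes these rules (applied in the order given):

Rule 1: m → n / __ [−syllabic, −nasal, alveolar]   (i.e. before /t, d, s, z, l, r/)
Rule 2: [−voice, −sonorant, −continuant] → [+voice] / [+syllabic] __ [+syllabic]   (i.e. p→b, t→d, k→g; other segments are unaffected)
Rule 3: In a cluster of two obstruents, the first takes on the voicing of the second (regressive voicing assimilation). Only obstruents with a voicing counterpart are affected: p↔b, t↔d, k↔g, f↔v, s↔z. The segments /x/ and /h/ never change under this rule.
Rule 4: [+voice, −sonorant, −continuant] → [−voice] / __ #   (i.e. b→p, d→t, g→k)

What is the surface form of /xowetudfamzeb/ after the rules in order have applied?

xowedutfanzep

Rule 1 (nasal place assimilation): /m/ precedes the alveolar consonant /z/, so it assimilates in place to [n]. /xowetudfamzeb/ → xowetudfanzeb.
Rule 2 (intervocalic voicing): /t/ is a voiceless stop between vowels /e/ and /u/, so it voices to [d]. /xowetudfanzeb/ → xowedudfanzeb.
Rule 3 (regressive voicing assimilation): /d/ precedes the voiceless obstruent /f/, so it devoices to [t] by assimilation. /xowedudfanzeb/ → xowedutfanzeb.
Rule 4 (final devoicing): /b/ is a voiced stop in word-final position, so it devoices to [p]. /xowedutfanzeb/ → xowedutfanzep.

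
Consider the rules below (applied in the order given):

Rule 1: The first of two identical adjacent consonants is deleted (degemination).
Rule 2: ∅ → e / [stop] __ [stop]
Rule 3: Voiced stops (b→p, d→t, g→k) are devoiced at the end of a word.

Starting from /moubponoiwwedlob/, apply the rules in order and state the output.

moubeponoiwedlop

Rule 1 (degemination): /ww/ is a geminate; the first /w/ deletes. /moubponoiwwedlob/ → moubponoiwedlob.
Rule 2 (stop-cluster e-epenthesis): /b/ and /p/ form a stop–stop cluster, so [e] is inserted between them. /moubponoiwedlob/ → moubeponoiwedlob.
Rule 3 (final devoicing): /b/ is a voiced stop in word-final position, so it devoices to [p]. /moubeponoiwedlob/ → moubeponoiwedlop.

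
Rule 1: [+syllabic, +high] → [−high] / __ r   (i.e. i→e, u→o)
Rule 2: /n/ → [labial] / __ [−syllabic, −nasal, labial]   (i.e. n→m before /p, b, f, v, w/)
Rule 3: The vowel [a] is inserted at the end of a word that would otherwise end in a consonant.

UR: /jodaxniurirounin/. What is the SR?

Rule 1 (pre-rhotic lowering): /u/ is a high vowel immediately before /r/, so it lowers to [o]. /i/ is a high vowel immediately before /r/, so it lowers to [e]. /jodaxniurirounin/ → jodaxniorerounin.
Rule 2 (nasal place assimilation): no segment meets the environment; /jodaxniorerounin/ is unchanged.
Rule 3 (final a-epenthesis): the form ends in the consonant /n/, so [a] is inserted word-finally. /jodaxniorerounin/ → jodaxniorerounina.

jodaxniorerounina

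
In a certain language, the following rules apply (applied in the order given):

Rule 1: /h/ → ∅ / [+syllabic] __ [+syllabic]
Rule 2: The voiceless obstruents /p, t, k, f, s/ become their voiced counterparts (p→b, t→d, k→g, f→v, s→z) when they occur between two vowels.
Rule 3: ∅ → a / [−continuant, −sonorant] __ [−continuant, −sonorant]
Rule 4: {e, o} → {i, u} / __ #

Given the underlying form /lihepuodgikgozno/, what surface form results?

liebuodagikagoznu

Rule 1 (intervocalic h-deletion): /h/ occurs between vowels /i/ and /e/, so it deletes. /lihepuodgikgozno/ → liepuodgikgozno.
Rule 2 (intervocalic voicing): /p/ is a voiceless obstruent between vowels /e/ and /u/, so it voices to [b]. /liepuodgikgozno/ → liebuodgikgozno.
Rule 3 (stop-cluster a-epenthesis): /d/ and /g/ form a stop–stop cluster, so [a] is inserted between them. /k/ and /g/ form a stop–stop cluster, so [a] is inserted between them. /liebuodgikgozno/ → liebuodagikagozno.
Rule 4 (final vowel raising): /o/ is a mid vowel in word-final position, so it raises to [u]. /liebuodagikagozno/ → liebuodagikagoznu.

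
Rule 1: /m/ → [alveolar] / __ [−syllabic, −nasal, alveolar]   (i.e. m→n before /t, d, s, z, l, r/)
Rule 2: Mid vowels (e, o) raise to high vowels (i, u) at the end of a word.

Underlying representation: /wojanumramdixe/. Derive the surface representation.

wojanunrandixi

Rule 1 (nasal place assimilation): /m/ precedes the alveolar consonant /r/, so it assimilates in place to [n]. /m/ precedes the alveolar consonant /d/, so it assimilates in place to [n]. /wojanumramdixe/ → wojanunrandixe.
Rule 2 (final vowel raising): /e/ is a mid vowel in word-final position, so it raises to [i]. /wojanunrandixe/ → wojanunrandixi.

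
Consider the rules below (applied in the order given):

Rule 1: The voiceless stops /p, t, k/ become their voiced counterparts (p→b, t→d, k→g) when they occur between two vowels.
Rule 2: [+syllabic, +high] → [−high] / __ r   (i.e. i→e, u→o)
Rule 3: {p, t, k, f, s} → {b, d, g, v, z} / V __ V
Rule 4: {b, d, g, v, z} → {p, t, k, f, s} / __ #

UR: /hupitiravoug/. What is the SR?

Rule 1 (intervocalic voicing): /p/ is a voiceless stop between vowels /u/ and /i/, so it voices to [b]. /t/ is a voiceless stop between vowels /i/ and /i/, so it voices to [d]. /hupitiravoug/ → hubidiravoug.
Rule 2 (pre-rhotic lowering): /i/ is a high vowel immediately before /r/, so it lowers to [e]. /hubidiravoug/ → hubideravoug.
Rule 3 (intervocalic voicing): no segment meets the environment; /hubideravoug/ is unchanged.
Rule 4 (final devoicing): /g/ is a voiced obstruent in word-final position, so it devoices to [k]. /hubideravoug/ → hubideravouk.

hubideravouk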